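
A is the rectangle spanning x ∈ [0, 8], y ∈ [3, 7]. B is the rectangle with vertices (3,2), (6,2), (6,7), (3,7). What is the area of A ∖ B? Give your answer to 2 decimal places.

20.00

|A∩B|: x∈[3,6], y∈[3,7] → 3·4 = 12.
|A| = 32.
|A ∖ B| = |A| − |A∩B| = 32 − 12 = 20.00.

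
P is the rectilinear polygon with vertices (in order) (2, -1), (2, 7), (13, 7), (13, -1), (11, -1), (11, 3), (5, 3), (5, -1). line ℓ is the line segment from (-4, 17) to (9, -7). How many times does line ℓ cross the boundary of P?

The segment meets the boundary at (5,0.385), (2,5.923).

2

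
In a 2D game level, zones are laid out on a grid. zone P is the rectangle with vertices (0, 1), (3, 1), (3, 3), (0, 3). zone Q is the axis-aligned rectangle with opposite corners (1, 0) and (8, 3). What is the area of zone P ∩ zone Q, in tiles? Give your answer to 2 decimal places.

4.00

|zone P∩zone Q|: x∈[1,3], y∈[1,3] → 2·2 = 4.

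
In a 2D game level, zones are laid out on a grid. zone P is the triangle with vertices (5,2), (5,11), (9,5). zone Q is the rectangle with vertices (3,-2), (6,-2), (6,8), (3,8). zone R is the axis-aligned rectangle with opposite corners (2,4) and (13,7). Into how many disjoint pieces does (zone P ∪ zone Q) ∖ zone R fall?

2

(zone P ∪ zone Q) ∖ zone R splits into 2 disjoint pieces (area 7.3333, area 19.0417).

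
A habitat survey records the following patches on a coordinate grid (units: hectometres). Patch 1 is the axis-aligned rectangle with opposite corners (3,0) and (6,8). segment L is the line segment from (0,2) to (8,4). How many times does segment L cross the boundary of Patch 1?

2

The segment meets the boundary at (6,3.5), (3,2.75).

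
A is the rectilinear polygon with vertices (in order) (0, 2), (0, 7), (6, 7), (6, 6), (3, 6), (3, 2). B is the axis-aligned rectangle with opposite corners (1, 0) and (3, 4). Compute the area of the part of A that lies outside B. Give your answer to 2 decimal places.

|A| = 18, |A∩B| = 4.
|A ∖ B| = |A| − |A∩B| = 18 − 4 = 14.00.

14.00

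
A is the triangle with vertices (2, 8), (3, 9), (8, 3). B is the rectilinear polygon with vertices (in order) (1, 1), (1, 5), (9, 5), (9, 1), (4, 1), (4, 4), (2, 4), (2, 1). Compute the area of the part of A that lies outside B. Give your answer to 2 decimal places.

4.77

|A| = 5.5, |A∩B| = 0.7333.
|A ∖ B| = |A| − |A∩B| = 5.5 − 0.7333 = 4.77.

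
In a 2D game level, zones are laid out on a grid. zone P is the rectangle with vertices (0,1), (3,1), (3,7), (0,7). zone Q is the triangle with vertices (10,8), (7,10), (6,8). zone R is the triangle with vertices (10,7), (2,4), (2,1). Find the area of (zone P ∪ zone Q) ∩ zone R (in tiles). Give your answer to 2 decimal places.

2.81

The region (zone P ∪ zone Q) ∩ zone R is the polygon with vertices (3,1.75), (2,1), (2,4), (3,4.375).
By the shoelace formula its area is 2.81.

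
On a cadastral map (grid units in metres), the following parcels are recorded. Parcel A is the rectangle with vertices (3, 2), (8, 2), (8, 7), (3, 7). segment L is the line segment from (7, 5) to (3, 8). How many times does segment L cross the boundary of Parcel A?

The segment meets the boundary at (4.333,7).

1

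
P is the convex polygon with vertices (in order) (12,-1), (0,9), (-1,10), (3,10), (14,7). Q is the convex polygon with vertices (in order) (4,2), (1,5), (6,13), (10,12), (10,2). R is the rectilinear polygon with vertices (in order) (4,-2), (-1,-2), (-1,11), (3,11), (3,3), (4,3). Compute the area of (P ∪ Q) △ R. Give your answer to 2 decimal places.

137.89

|P ∪ Q| = 105.603.
|(P ∪ Q) ∩ R| = 12.3562.
|(P ∪ Q) △ R| = 105.603 + 57 − 24.7123 = 137.89.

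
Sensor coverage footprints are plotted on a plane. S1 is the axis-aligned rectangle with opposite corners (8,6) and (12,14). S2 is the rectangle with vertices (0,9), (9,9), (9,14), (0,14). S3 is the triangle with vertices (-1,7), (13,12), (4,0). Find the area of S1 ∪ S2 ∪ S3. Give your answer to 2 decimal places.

By inclusion–exclusion:
Individual areas: |S1| = 32, |S2| = 45, |S3| = 61.5.
|S1∩S2|: x∈[8,9], y∈[9,14] → 1·5 = 5.
|S1∩S3| = 11.5476.
|S2∩S3| = 3.4571.
|S1∩S2∩S3| = 1.3929.
|S1 ∪ S2 ∪ S3| = 138.5 − 20.0048 + 1.3929 = 119.89.

119.89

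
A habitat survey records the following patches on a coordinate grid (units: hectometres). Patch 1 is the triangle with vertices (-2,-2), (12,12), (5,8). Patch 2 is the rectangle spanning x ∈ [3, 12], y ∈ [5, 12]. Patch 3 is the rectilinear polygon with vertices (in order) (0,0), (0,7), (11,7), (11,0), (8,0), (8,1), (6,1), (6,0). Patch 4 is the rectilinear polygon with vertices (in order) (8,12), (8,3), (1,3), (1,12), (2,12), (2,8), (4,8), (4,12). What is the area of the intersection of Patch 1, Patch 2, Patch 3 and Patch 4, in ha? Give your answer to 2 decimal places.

The intersection is the polygon with vertices (3,5.143), (4.3,7), (7,7), (5,5), (3,5).
By the shoelace formula its area is 4.79.

4.79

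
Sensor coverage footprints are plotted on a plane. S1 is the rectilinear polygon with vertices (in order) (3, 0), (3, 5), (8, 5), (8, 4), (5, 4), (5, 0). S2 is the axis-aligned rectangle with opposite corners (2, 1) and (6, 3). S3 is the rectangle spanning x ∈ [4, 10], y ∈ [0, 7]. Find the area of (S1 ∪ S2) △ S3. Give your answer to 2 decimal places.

39.00

|S1 ∪ S2| = 17.
|(S1 ∪ S2) ∩ S3| = 10.
|(S1 ∪ S2) △ S3| = 17 + 42 − 20 = 39.00.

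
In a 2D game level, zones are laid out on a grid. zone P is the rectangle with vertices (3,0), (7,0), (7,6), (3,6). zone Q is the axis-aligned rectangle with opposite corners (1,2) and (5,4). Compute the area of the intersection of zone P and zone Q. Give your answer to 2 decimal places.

|zone P∩zone Q|: x∈[3,5], y∈[2,4] → 2·2 = 4.

4.00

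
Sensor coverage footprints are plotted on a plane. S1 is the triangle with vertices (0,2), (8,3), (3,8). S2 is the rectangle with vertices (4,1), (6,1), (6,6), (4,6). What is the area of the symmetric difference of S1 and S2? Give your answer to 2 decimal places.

20.00

|S1| = 22.5, |S2| = 10, |S1∩S2| = 6.25.
|S1 △ S2| = |S1| + |S2| − 2·|S1∩S2| = 22.5 + 10 − 12.5 = 20.00.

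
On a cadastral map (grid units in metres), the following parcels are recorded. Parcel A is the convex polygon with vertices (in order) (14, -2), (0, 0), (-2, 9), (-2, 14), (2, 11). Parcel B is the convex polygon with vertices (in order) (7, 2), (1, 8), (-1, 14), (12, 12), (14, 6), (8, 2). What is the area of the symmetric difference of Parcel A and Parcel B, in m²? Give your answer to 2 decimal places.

|Parcel A| = 109, |Parcel B| = 109, |Parcel A∩Parcel B| = 30.7857.
|Parcel A △ Parcel B| = |Parcel A| + |Parcel B| − 2·|Parcel A∩Parcel B| = 109 + 109 − 61.5714 = 156.43.

156.43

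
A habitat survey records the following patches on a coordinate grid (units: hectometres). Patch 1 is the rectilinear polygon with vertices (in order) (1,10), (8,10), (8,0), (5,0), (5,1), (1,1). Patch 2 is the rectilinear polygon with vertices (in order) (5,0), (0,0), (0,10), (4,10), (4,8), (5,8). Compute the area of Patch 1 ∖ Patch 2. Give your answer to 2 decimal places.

32.00

|Patch 1| = 66, |Patch 1∩Patch 2| = 34.
|Patch 1 ∖ Patch 2| = |Patch 1| − |Patch 1∩Patch 2| = 66 − 34 = 32.00.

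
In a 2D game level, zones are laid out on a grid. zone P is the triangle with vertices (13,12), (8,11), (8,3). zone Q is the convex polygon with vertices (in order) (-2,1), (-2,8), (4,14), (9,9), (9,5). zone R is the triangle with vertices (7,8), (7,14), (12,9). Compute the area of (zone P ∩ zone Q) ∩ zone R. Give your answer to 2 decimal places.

The region (zone P ∩ zone Q) ∩ zone R is the polygon with vertices (9,9), (9,8.4), (8,8.2), (8,10).
By the shoelace formula its area is 1.20.

1.20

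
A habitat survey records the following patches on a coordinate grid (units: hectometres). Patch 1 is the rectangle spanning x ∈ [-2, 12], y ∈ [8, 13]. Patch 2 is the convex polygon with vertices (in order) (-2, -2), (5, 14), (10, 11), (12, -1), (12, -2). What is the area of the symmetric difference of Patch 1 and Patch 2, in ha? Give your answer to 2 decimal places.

152.35

|Patch 1| = 70, |Patch 2| = 142.5, |Patch 1∩Patch 2| = 30.0729.
|Patch 1 △ Patch 2| = |Patch 1| + |Patch 2| − 2·|Patch 1∩Patch 2| = 70 + 142.5 − 60.1458 = 152.35.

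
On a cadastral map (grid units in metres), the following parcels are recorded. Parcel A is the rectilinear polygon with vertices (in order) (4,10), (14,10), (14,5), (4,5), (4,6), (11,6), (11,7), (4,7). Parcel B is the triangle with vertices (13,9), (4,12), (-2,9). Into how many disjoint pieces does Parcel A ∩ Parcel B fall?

1

Parcel A ∩ Parcel B is a single connected region.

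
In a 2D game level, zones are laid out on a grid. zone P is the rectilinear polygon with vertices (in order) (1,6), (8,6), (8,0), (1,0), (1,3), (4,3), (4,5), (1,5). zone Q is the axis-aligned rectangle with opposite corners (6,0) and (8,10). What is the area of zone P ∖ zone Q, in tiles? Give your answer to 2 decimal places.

|zone P| = 36, |zone P∩zone Q| = 12.
|zone P ∖ zone Q| = |zone P| − |zone P∩zone Q| = 36 − 12 = 24.00.

24.00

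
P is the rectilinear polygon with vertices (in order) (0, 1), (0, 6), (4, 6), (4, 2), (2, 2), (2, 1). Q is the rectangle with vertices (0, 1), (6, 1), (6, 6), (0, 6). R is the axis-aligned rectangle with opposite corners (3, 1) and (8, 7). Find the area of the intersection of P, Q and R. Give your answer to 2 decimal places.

The intersection is the polygon with vertices (4,6), (4,2), (3,2), (3,6).
By the shoelace formula its area is 4.00.

4.00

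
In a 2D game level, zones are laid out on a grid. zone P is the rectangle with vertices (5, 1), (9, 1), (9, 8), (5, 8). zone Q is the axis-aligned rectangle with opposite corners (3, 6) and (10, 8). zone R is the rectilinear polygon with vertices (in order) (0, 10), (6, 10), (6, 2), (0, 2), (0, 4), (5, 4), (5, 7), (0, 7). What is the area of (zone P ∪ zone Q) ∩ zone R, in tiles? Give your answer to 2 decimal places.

8.00

|zone P ∪ zone Q| = 34.
|(zone P ∪ zone Q) ∩ zone R| = 8.00.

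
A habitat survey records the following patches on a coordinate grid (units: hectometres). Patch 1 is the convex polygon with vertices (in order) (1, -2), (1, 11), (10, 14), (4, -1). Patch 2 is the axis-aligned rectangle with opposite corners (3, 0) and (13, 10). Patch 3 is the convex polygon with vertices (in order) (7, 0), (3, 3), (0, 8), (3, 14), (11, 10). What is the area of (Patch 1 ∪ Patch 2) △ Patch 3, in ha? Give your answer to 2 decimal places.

|Patch 1 ∪ Patch 2| = 144.
|(Patch 1 ∪ Patch 2) ∩ Patch 3| = 78.3583.
|(Patch 1 ∪ Patch 2) △ Patch 3| = 144 + 86.5 − 156.7167 = 73.78.

73.78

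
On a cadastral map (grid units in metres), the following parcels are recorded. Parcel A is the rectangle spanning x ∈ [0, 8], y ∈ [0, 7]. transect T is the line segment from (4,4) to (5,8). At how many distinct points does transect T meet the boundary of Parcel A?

The segment meets the boundary at (4.75,7).

1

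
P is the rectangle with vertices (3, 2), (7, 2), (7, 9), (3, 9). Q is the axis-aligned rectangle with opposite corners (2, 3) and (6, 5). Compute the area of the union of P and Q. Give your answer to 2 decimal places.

By inclusion–exclusion:
Individual areas: |P| = 28, |Q| = 8.
|P∩Q|: x∈[3,6], y∈[3,5] → 3·2 = 6.
|P ∪ Q| = 36 − 6 = 30.00.

30.00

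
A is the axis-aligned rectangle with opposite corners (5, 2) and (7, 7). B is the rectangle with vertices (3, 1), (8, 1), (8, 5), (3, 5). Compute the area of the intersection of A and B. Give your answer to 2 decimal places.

6.00

|A∩B|: x∈[5,7], y∈[2,5] → 2·3 = 6.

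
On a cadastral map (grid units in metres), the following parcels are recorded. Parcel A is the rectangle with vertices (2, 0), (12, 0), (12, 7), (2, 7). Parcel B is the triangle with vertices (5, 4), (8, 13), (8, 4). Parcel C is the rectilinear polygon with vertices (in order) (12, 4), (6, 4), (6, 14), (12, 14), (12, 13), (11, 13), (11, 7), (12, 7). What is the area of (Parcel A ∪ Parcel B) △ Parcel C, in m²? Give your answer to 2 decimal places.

|Parcel A ∪ Parcel B| = 76.
|(Parcel A ∪ Parcel B) ∩ Parcel C| = 24.
|(Parcel A ∪ Parcel B) △ Parcel C| = 76 + 54 − 48 = 82.00.

82.00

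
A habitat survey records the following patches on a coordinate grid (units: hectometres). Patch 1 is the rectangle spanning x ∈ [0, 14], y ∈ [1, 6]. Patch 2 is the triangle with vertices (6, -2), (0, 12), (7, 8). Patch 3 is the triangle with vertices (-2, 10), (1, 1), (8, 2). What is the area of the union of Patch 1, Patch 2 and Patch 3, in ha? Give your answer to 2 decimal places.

100.35

By inclusion–exclusion:
Individual areas: |Patch 1| = 70, |Patch 2| = 37, |Patch 3| = 33.
|Patch 1∩Patch 2| = 14.5357.
|Patch 1∩Patch 3| = 25.
|Patch 2∩Patch 3| = 8.1924.
|Patch 1∩Patch 2∩Patch 3| = 8.0806.
|Patch 1 ∪ Patch 2 ∪ Patch 3| = 140 − 47.7281 + 8.0806 = 100.35.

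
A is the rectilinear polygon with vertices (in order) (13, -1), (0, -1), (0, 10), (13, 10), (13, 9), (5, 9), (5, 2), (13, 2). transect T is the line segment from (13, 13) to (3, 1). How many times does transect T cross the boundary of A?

3

The segment meets the boundary at (9.667,9), (10.5,10), (5,3.4).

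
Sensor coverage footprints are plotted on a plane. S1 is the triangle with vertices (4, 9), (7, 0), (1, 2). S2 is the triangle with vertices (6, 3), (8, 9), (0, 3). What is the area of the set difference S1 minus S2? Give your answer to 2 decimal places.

14.33

|S1| = 24, |S1∩S2| = 9.6722.
|S1 ∖ S2| = |S1| − |S1∩S2| = 24 − 9.6722 = 14.33.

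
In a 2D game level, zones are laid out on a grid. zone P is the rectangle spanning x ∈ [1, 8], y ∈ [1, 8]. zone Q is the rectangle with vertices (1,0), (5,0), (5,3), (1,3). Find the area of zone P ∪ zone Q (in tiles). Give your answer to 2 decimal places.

53.00

By inclusion–exclusion:
Individual areas: |zone P| = 49, |zone Q| = 12.
|zone P∩zone Q|: x∈[1,5], y∈[1,3] → 4·2 = 8.
|zone P ∪ zone Q| = 61 − 8 = 53.00.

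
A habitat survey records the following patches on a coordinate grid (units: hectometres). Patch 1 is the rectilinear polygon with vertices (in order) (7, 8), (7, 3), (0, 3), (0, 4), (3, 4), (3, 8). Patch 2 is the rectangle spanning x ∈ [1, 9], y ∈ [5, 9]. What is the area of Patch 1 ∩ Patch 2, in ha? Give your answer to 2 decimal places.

The intersection is the polygon with vertices (7,5), (3,5), (3,8), (7,8).
By the shoelace formula its area is 12.00.

12.00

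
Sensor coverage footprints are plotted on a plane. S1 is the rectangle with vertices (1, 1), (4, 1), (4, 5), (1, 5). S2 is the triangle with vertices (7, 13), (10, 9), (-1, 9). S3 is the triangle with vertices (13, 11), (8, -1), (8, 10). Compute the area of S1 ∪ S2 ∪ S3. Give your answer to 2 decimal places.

59.74

By inclusion–exclusion:
Individual areas: |S1| = 12, |S2| = 22, |S3| = 27.5.
|S1∩S2| = 0.
|S1∩S3| = 0.
|S2∩S3| = 1.7609.
|S1∩S2∩S3| = 0.
|S1 ∪ S2 ∪ S3| = 61.5 − 1.7609 + 0 = 59.74.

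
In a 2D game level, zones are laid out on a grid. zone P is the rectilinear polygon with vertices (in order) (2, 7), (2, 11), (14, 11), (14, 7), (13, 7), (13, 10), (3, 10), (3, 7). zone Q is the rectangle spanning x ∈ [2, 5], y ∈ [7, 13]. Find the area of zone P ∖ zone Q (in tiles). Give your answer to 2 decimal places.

12.00

|zone P| = 18, |zone P∩zone Q| = 6.
|zone P ∖ zone Q| = |zone P| − |zone P∩zone Q| = 18 − 6 = 12.00.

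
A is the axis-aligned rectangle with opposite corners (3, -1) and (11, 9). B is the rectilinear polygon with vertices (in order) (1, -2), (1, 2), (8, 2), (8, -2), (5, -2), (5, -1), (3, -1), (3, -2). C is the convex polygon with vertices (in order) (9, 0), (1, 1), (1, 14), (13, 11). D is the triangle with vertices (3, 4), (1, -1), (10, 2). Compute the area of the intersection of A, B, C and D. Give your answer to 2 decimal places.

The intersection is the polygon with vertices (8,1.333), (5.364,0.455), (3,0.75), (3,2), (8,2).
By the shoelace formula its area is 6.22.

6.22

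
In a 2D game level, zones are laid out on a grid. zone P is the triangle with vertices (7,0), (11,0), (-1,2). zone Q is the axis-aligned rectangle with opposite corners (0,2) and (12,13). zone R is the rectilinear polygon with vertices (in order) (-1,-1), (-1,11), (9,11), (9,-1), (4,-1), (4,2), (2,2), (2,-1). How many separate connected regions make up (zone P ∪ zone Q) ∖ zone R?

(zone P ∪ zone Q) ∖ zone R splits into 3 disjoint pieces (area 0.6667, area 0.3333, area 51).

3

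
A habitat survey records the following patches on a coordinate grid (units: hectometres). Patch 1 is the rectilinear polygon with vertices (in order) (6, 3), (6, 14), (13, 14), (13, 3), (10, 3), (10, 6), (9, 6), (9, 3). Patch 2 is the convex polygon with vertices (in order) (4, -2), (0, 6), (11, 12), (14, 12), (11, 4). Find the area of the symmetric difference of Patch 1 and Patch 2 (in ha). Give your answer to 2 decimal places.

|Patch 1| = 74, |Patch 2| = 96, |Patch 1∩Patch 2| = 45.2771.
|Patch 1 △ Patch 2| = |Patch 1| + |Patch 2| − 2·|Patch 1∩Patch 2| = 74 + 96 − 90.5541 = 79.45.

79.45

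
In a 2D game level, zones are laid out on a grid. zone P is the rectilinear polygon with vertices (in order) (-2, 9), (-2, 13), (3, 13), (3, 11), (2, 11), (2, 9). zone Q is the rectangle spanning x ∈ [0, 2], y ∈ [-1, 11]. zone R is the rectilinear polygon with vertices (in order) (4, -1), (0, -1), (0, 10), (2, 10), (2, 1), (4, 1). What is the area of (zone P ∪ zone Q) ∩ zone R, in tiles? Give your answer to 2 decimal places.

The region (zone P ∪ zone Q) ∩ zone R is the polygon with vertices (2,9), (2,1), (2,-1), (0,-1), (0,9), (0,10), (2,10).
By the shoelace formula its area is 22.00.

22.00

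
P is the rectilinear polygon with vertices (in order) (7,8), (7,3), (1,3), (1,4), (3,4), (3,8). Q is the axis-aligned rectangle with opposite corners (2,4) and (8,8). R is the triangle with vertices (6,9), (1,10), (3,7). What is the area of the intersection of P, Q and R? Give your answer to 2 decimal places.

The intersection is the polygon with vertices (3,8), (4.5,8), (3,7).
By the shoelace formula its area is 0.75.

0.75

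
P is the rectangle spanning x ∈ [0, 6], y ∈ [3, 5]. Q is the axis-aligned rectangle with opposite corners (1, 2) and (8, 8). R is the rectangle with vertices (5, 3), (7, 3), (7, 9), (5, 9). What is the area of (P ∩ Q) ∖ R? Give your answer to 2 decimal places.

8.00

|P ∩ Q| = 10.
|(P ∩ Q) ∩ R| = 2.
|(P ∩ Q) ∖ R| = 10 − 2 = 8.00.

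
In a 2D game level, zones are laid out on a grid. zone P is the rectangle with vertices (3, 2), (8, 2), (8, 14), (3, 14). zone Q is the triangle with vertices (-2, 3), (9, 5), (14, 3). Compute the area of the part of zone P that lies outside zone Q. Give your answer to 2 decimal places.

|zone P| = 60, |zone P∩zone Q| = 6.8182.
|zone P ∖ zone Q| = |zone P| − |zone P∩zone Q| = 60 − 6.8182 = 53.18.

53.18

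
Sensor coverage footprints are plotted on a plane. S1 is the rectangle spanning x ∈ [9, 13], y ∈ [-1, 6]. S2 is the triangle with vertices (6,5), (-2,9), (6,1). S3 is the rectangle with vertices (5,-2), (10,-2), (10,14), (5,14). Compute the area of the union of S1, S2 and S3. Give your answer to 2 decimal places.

By inclusion–exclusion:
Individual areas: |S1| = 28, |S2| = 16, |S3| = 80.
|S1∩S2| = 0.
|S1∩S3|: x∈[9,10], y∈[-1,6] → 1·7 = 7.
|S2∩S3| = 3.75.
|S1∩S2∩S3| = 0.
|S1 ∪ S2 ∪ S3| = 124 − 10.75 + 0 = 113.25.

113.25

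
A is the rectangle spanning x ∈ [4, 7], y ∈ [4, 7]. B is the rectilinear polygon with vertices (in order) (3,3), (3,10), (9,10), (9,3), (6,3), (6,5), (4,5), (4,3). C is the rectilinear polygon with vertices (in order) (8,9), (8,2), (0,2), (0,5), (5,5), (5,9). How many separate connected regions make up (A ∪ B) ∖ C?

1

(A ∪ B) ∖ C is a single connected region.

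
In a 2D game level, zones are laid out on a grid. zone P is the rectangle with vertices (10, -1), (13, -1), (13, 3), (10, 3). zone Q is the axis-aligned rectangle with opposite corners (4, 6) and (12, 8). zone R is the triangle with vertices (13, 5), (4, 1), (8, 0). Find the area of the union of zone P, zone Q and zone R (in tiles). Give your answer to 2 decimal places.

By inclusion–exclusion:
Individual areas: |zone P| = 12, |zone Q| = 16, |zone R| = 12.5.
|zone P∩zone Q| = 0 (no overlap).
|zone P∩zone R| = 0.5.
|zone Q∩zone R| = 0.
|zone P∩zone Q∩zone R| = 0.
|zone P ∪ zone Q ∪ zone R| = 40.5 − 0.5 + 0 = 40.00.

40.00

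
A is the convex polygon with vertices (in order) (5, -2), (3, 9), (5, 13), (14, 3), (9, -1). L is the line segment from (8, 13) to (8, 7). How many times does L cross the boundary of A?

The segment meets the boundary at (8,9.667).

1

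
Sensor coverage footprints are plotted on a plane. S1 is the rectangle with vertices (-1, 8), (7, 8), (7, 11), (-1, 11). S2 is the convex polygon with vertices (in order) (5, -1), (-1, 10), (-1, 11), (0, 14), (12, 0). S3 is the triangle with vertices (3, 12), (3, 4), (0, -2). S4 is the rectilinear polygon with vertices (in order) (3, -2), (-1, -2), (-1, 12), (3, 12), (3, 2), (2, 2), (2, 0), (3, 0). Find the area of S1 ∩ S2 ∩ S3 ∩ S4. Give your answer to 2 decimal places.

The intersection is the polygon with vertices (3,8), (2.143,8), (2.743,10.8), (3,10.5).
By the shoelace formula its area is 1.52.

1.52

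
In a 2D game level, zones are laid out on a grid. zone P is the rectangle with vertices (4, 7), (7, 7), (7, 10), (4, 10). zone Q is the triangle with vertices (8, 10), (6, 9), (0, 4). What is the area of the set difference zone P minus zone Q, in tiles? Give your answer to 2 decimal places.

|zone P| = 9, |zone P∩zone Q| = 1.2083.
|zone P ∖ zone Q| = |zone P| − |zone P∩zone Q| = 9 − 1.2083 = 7.79.

7.79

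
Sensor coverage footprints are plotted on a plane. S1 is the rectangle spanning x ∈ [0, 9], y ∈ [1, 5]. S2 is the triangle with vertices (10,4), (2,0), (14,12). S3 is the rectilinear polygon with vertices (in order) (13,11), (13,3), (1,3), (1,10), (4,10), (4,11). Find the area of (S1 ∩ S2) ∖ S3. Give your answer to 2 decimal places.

|S1 ∩ S2| = 9.75.
|(S1 ∩ S2) ∩ S3| = 5.75.
|(S1 ∩ S2) ∖ S3| = 9.75 − 5.75 = 4.00.

4.00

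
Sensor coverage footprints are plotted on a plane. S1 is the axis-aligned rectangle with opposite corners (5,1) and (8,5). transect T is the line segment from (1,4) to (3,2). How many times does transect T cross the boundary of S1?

The segment lies entirely outside S1 and never meets its boundary.

0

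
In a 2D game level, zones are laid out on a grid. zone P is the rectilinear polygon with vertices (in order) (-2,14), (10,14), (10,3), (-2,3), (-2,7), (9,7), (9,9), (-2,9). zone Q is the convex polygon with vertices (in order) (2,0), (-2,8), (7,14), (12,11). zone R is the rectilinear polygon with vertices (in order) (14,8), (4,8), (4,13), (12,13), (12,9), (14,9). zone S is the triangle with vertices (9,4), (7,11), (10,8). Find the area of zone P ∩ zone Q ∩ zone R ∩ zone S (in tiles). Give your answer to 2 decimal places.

1.79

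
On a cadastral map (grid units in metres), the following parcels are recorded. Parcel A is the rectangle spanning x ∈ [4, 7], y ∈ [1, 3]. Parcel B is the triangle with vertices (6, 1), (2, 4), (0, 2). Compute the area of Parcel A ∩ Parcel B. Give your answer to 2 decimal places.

The intersection is the polygon with vertices (4,2.5), (6,1), (4,1.333).
By the shoelace formula its area is 1.17.

1.17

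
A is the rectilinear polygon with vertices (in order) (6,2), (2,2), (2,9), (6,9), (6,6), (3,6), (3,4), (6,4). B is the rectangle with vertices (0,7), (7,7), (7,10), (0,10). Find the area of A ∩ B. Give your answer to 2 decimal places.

8.00

The intersection is the polygon with vertices (2,9), (6,9), (6,7), (2,7).
By the shoelace formula its area is 8.00.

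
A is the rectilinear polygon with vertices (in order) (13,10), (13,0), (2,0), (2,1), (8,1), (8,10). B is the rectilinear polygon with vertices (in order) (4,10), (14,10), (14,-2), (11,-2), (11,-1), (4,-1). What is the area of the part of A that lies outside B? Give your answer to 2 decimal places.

2.00

|A| = 56, |A∩B| = 54.
|A ∖ B| = |A| − |A∩B| = 56 − 54 = 2.00.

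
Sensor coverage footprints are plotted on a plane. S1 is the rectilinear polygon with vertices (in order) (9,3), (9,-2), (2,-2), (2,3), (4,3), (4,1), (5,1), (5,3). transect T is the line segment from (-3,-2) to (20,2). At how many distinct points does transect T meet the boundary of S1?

The segment meets the boundary at (9,0.087), (2,-1.13).

2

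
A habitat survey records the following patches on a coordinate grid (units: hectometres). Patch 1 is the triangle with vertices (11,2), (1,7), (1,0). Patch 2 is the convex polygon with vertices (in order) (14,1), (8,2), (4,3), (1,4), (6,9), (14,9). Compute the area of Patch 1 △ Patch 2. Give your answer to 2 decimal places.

78.18

|Patch 1| = 35, |Patch 2| = 75, |Patch 1∩Patch 2| = 15.9091.
|Patch 1 △ Patch 2| = |Patch 1| + |Patch 2| − 2·|Patch 1∩Patch 2| = 35 + 75 − 31.8182 = 78.18.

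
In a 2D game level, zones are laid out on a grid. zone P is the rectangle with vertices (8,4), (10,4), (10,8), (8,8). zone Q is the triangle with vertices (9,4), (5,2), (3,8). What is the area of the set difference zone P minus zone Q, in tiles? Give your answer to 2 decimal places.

|zone P| = 8, |zone P∩zone Q| = 0.3333.
|zone P ∖ zone Q| = |zone P| − |zone P∩zone Q| = 8 − 0.3333 = 7.67.

7.67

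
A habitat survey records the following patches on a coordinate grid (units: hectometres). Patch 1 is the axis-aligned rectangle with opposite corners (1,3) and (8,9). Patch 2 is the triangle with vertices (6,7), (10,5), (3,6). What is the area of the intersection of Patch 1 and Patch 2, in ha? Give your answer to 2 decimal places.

The intersection is the polygon with vertices (8,5.286), (3,6), (6,7), (8,6).
By the shoelace formula its area is 4.29.

4.29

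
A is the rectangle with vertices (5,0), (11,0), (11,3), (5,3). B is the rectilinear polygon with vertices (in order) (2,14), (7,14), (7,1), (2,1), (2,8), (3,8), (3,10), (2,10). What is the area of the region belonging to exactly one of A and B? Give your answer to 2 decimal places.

|A| = 18, |B| = 63, |A∩B| = 4.
|A △ B| = |A| + |B| − 2·|A∩B| = 18 + 63 − 8 = 73.00.

73.00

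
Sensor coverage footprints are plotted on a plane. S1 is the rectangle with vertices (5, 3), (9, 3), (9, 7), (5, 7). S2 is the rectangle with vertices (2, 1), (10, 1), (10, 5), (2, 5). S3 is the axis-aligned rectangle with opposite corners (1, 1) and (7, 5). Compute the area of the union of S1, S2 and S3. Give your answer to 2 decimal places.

44.00

By inclusion–exclusion:
Individual areas: |S1| = 16, |S2| = 32, |S3| = 24.
|S1∩S2|: x∈[5,9], y∈[3,5] → 4·2 = 8.
|S1∩S3|: x∈[5,7], y∈[3,5] → 2·2 = 4.
|S2∩S3|: x∈[2,7], y∈[1,5] → 5·4 = 20.
|S1∩S2∩S3| = 4.
|S1 ∪ S2 ∪ S3| = 72 − 32 + 4 = 44.00.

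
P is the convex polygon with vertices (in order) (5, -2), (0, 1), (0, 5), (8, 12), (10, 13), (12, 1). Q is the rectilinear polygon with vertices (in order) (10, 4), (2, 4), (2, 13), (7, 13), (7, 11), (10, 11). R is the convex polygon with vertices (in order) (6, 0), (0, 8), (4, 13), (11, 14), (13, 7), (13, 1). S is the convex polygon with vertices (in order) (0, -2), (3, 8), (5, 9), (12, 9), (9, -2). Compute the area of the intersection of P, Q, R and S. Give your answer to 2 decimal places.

The intersection is the polygon with vertices (10,4), (3,4), (2.143,5.143), (2.848,7.492), (4,8.5), (5,9), (10,9).
By the shoelace formula its area is 35.50.

35.50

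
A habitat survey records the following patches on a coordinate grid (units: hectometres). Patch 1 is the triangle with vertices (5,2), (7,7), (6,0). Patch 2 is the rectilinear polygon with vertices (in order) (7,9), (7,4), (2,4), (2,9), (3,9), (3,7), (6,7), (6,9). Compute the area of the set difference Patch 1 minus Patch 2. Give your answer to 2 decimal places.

3.34

|Patch 1| = 4.5, |Patch 1∩Patch 2| = 1.1571.
|Patch 1 ∖ Patch 2| = |Patch 1| − |Patch 1∩Patch 2| = 4.5 − 1.1571 = 3.34.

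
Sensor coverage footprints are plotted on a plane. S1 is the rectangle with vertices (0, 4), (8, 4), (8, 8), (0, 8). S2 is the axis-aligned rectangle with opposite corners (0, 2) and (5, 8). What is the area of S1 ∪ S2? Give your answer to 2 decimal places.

42.00

By inclusion–exclusion:
Individual areas: |S1| = 32, |S2| = 30.
|S1∩S2|: x∈[0,5], y∈[4,8] → 5·4 = 20.
|S1 ∪ S2| = 62 − 20 = 42.00.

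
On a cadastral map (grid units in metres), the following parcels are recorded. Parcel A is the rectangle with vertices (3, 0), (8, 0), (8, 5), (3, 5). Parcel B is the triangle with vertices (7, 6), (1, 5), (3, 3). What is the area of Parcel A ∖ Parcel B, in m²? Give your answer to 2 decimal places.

|Parcel A| = 25, |Parcel A∩Parcel B| = 2.6667.
|Parcel A ∖ Parcel B| = |Parcel A| − |Parcel A∩Parcel B| = 25 − 2.6667 = 22.33.

22.33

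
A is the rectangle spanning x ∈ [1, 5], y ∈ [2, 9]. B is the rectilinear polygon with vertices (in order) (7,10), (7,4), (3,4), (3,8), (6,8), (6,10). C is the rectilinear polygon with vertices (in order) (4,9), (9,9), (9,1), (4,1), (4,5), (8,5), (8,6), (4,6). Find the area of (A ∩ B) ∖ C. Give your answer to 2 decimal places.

|A ∩ B| = 8.
|(A ∩ B) ∩ C| = 3.
|(A ∩ B) ∖ C| = 8 − 3 = 5.00.

5.00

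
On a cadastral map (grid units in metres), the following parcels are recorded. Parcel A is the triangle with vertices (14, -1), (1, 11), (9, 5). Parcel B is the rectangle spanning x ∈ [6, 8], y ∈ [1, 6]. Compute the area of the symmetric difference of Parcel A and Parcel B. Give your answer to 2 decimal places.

|Parcel A| = 9, |Parcel B| = 10, |Parcel A∩Parcel B| = 1.1154.
|Parcel A △ Parcel B| = |Parcel A| + |Parcel B| − 2·|Parcel A∩Parcel B| = 9 + 10 − 2.2308 = 16.77.

16.77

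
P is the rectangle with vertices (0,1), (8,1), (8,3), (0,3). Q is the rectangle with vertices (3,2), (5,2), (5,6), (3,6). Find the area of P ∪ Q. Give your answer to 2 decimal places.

22.00

By inclusion–exclusion:
Individual areas: |P| = 16, |Q| = 8.
|P∩Q|: x∈[3,5], y∈[2,3] → 2·1 = 2.
|P ∪ Q| = 24 − 2 = 22.00.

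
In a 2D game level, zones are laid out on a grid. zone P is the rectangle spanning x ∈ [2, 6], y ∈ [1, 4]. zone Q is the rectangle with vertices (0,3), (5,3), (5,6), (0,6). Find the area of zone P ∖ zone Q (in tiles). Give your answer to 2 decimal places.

9.00

|zone P∩zone Q|: x∈[2,5], y∈[3,4] → 3·1 = 3.
|zone P| = 12.
|zone P ∖ zone Q| = |zone P| − |zone P∩zone Q| = 12 − 3 = 9.00.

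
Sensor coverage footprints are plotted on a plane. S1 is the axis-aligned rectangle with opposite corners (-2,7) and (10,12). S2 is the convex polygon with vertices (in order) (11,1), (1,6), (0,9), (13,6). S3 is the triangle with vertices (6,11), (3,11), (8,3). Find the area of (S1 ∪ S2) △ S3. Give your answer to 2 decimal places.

88.00

|S1 ∪ S2| = 100.
|(S1 ∪ S2) ∩ S3| = 12.
|(S1 ∪ S2) △ S3| = 100 + 12 − 24 = 88.00.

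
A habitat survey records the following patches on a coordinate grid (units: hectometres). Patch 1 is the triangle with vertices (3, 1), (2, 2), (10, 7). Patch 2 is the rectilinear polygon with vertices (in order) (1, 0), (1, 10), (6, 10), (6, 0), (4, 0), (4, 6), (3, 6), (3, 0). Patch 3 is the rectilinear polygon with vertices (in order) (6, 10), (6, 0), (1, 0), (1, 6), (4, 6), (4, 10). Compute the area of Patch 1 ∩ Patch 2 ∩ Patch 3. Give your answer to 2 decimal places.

3.13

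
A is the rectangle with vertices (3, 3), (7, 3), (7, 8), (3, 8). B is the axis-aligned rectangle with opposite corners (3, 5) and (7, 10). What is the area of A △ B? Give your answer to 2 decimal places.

|A∩B|: x∈[3,7], y∈[5,8] → 4·3 = 12.
|A △ B| = |A| + |B| − 2·|A∩B| = 20 + 20 − 24 = 16.00.

16.00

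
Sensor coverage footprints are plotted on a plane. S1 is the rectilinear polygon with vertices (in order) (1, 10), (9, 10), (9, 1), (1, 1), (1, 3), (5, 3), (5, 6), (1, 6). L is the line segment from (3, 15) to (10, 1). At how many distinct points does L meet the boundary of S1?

The segment meets the boundary at (5.5,10), (9,3).

2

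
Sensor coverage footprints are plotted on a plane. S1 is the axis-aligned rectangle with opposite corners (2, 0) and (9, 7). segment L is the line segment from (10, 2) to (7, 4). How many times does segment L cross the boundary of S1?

1

The segment meets the boundary at (9,2.667).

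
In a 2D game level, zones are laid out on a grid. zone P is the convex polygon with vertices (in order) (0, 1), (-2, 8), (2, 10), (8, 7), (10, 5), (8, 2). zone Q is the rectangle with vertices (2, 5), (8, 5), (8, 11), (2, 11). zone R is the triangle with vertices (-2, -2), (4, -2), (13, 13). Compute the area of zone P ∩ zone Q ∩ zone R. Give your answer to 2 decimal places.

The intersection is the polygon with vertices (8,5), (5,5), (7.333,7.333), (8,7).
By the shoelace formula its area is 4.17.

4.17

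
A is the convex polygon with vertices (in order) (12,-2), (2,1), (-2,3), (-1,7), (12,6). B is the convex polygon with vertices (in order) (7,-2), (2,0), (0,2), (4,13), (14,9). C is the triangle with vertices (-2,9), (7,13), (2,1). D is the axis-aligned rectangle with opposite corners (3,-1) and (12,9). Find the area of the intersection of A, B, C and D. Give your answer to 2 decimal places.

The intersection is the polygon with vertices (4.329,6.59), (3,3.4), (3,6.692).
By the shoelace formula its area is 2.19.

2.19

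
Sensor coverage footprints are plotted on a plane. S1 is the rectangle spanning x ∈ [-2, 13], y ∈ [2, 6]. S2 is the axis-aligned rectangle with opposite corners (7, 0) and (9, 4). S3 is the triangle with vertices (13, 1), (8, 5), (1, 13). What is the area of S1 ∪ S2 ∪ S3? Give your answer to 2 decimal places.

67.19

By inclusion–exclusion:
Individual areas: |S1| = 60, |S2| = 8, |S3| = 6.
|S1∩S2|: x∈[7,9], y∈[2,4] → 2·2 = 4.
|S1∩S3| = 2.8125.
|S2∩S3| = 0.
|S1∩S2∩S3| = 0.
|S1 ∪ S2 ∪ S3| = 74 − 6.8125 + 0 = 67.19.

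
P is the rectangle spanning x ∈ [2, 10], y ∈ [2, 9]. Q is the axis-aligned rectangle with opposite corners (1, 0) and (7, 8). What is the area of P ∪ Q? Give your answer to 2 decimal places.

74.00

By inclusion–exclusion:
Individual areas: |P| = 56, |Q| = 48.
|P∩Q|: x∈[2,7], y∈[2,8] → 5·6 = 30.
|P ∪ Q| = 104 − 30 = 74.00.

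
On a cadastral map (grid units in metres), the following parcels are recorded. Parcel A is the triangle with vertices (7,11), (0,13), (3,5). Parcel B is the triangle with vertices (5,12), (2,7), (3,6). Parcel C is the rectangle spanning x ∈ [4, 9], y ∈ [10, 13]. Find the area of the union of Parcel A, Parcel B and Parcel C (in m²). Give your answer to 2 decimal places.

By inclusion–exclusion:
Individual areas: |Parcel A| = 25, |Parcel B| = 4, |Parcel C| = 15.
|Parcel A∩Parcel B| = 3.8989.
|Parcel A∩Parcel C| = 3.9524.
|Parcel B∩Parcel C| = 0.5.
|Parcel A∩Parcel B∩Parcel C| = 0.4809.
|Parcel A ∪ Parcel B ∪ Parcel C| = 44 − 8.3512 + 0.4809 = 36.13.

36.13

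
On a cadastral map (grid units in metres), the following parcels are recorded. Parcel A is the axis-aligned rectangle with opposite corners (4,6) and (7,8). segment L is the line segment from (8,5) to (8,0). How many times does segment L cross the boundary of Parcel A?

0

The segment lies entirely outside Parcel A and never meets its boundary.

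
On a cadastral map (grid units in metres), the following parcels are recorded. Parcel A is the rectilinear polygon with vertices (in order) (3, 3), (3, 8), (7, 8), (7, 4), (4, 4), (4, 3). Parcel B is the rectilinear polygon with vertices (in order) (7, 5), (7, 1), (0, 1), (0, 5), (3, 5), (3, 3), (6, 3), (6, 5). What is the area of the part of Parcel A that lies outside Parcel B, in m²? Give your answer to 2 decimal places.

|Parcel A| = 17, |Parcel A∩Parcel B| = 1.
|Parcel A ∖ Parcel B| = |Parcel A| − |Parcel A∩Parcel B| = 17 − 1 = 16.00.

16.00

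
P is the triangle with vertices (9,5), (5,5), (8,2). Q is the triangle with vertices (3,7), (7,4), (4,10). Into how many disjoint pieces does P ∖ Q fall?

1

P ∖ Q is a single connected region.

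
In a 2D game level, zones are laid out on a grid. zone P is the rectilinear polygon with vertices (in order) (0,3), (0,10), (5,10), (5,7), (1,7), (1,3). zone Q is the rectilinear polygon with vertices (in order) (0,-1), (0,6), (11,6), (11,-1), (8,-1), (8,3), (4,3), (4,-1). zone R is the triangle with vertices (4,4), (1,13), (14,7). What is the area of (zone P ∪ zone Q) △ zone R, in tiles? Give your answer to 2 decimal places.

|zone P ∪ zone Q| = 77.
|(zone P ∪ zone Q) ∩ zone R| = 14.8333.
|(zone P ∪ zone Q) △ zone R| = 77 + 49.5 − 29.6667 = 96.83.

96.83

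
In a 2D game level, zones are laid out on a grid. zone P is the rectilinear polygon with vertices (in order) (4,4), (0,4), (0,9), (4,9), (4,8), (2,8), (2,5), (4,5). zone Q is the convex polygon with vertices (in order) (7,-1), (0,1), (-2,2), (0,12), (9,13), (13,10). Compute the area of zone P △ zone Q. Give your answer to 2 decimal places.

|zone P| = 14, |zone Q| = 142.5, |zone P∩zone Q| = 14.
|zone P △ zone Q| = |zone P| + |zone Q| − 2·|zone P∩zone Q| = 14 + 142.5 − 28 = 128.50.

128.50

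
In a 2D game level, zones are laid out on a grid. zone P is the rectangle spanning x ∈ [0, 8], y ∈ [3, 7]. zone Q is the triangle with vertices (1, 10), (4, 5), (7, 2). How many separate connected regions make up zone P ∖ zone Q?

zone P ∖ zone Q splits into 2 disjoint pieces (area 13, area 16.8).

2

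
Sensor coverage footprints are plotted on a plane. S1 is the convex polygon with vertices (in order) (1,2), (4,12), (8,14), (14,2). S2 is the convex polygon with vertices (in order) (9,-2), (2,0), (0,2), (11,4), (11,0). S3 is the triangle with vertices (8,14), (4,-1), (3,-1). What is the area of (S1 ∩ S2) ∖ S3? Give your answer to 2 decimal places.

10.25

|S1 ∩ S2| = 10.9038.
|(S1 ∩ S2) ∩ S3| = 0.6529.
|(S1 ∩ S2) ∖ S3| = 10.9038 − 0.6529 = 10.25.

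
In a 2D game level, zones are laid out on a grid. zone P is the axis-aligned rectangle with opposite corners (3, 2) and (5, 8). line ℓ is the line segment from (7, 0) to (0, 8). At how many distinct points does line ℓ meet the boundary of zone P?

The segment meets the boundary at (3,4.571), (5,2.286).

2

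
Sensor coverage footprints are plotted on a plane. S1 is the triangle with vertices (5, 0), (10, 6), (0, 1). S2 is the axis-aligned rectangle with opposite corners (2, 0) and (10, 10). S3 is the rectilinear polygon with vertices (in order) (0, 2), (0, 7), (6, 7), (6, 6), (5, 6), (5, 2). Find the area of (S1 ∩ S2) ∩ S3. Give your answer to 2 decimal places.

2.25

The region (S1 ∩ S2) ∩ S3 is the polygon with vertices (5,3.5), (5,2), (2,2).
By the shoelace formula its area is 2.25.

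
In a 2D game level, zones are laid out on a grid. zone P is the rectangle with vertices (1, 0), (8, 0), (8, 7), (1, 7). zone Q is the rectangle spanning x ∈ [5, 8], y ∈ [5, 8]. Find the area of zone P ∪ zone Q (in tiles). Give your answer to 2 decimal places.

52.00

By inclusion–exclusion:
Individual areas: |zone P| = 49, |zone Q| = 9.
|zone P∩zone Q|: x∈[5,8], y∈[5,7] → 3·2 = 6.
|zone P ∪ zone Q| = 58 − 6 = 52.00.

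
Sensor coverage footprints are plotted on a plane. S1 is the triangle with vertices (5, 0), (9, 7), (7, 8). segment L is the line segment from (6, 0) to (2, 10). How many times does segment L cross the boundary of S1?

2

The segment meets the boundary at (5.385,1.538), (5.588,1.029).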